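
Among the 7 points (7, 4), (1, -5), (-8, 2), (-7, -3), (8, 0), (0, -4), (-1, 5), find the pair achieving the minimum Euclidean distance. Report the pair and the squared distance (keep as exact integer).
Pair = ((1, -5), (0, -4)); squared distance = 2

Compute all C(7, 2) = 21 pairwise squared distances (x_i − x_j)² + (y_i − y_j)². The minimum is 2, attained by the pair ((1, -5), (0, -4)).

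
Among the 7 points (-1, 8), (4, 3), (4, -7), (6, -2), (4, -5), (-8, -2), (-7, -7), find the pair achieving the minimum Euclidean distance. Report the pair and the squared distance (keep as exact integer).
Pair = ((4, -7), (4, -5)); squared distance = 4

Compute all C(7, 2) = 21 pairwise squared distances (x_i − x_j)² + (y_i − y_j)². The minimum is 4, attained by the pair ((4, -7), (4, -5)).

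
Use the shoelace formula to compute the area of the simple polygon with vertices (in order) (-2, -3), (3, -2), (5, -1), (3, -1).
Area = 7/2

Shoelace formula: Area = (1/2) |Σ_i (x_i · y_{i+1} − x_{i+1} · y_i)| (indices mod n). Compute each cross term:
  (-2)(-2) − (3)(-3) = 13
  (3)(-1) − (5)(-2) = 7
  (5)(-1) − (3)(-1) = -2
  (3)(-3) − (-2)(-1) = -11
Sum = 7, so (signed) Area = 7/2 = 7/2, |Area| = 7/2.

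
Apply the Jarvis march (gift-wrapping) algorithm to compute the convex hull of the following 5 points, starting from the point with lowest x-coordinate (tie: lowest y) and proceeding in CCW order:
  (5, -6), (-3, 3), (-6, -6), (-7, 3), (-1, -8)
Hull (CCW) = [(-7, 3), (-6, -6), (-1, -8), (5, -6), (-3, 3)]

Jarvis march: at each step, from the current hull vertex p, select the next vertex q as the point such that every other point lies strictly to the left of (or on) the directed line p → q. (Equivalently: for every other point r, the cross product (q − p) × (r − p) ≥ 0.)
Starting point (lowest x, tie lowest y): (-7, 3). Wrap until returning to start. Resulting hull: (-7, 3), (-6, -6), (-1, -8), (5, -6), (-3, 3).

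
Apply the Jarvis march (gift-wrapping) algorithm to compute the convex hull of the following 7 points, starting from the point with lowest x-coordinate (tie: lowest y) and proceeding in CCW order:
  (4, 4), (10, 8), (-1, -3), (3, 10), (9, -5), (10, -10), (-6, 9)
Hull (CCW) = [(-6, 9), (-1, -3), (10, -10), (10, 8), (3, 10)]

Jarvis march: at each step, from the current hull vertex p, select the next vertex q as the point such that every other point lies strictly to the left of (or on) the directed line p → q. (Equivalently: for every other point r, the cross product (q − p) × (r − p) ≥ 0.)
Starting point (lowest x, tie lowest y): (-6, 9). Wrap until returning to start. Resulting hull: (-6, 9), (-1, -3), (10, -10), (10, 8), (3, 10).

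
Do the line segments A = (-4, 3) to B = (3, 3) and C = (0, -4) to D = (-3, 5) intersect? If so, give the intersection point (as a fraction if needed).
Yes; intersection at (-7/3, 3) (t = 5/21 on AB, s = 7/9 on CD)

Parametrize AB as A + t(B − A) = (-4 + 7 t, 3 + 0 t) and CD as C + s(D − C) = (0 + -3 s, -4 + 9 s). Solve the linear system for (t, s). Determinant = -63 ≠ 0, so a unique intersection of the containing lines exists. Solution: t = 5/21, s = 7/9 — both in [0, 1], so the segments cross. Intersection point: (-7/3, 3).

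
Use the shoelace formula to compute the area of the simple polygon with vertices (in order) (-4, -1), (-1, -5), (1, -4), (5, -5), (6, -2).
Area = 49/2

Shoelace formula: Area = (1/2) |Σ_i (x_i · y_{i+1} − x_{i+1} · y_i)| (indices mod n). Compute each cross term:
  (-4)(-5) − (-1)(-1) = 19
  (-1)(-4) − (1)(-5) = 9
  (1)(-5) − (5)(-4) = 15
  (5)(-2) − (6)(-5) = 20
  (6)(-1) − (-4)(-2) = -14
Sum = 49, so (signed) Area = 49/2 = 49/2, |Area| = 49/2.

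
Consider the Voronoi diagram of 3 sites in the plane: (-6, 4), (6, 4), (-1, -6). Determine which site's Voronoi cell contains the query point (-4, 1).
Nearest site = (-6, 4)

The Voronoi cell of site s contains exactly those query points closer to s than to any other site. Compute squared distances from q = (-4, 1) to each site:
  (-6 − -4)² + (4 − 1)² = 13
  (-1 − -4)² + (-6 − 1)² = 58
  (6 − -4)² + (4 − 1)² = 109
Minimum is attained by (-6, 4), so q lies in its Voronoi cell.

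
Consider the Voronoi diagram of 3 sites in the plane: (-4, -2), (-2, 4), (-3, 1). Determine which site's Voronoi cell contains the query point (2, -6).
Nearest site = (-4, -2)

The Voronoi cell of site s contains exactly those query points closer to s than to any other site. Compute squared distances from q = (2, -6) to each site:
  (-4 − 2)² + (-2 − -6)² = 52
  (-3 − 2)² + (1 − -6)² = 74
  (-2 − 2)² + (4 − -6)² = 116
Minimum is attained by (-4, -2), so q lies in its Voronoi cell.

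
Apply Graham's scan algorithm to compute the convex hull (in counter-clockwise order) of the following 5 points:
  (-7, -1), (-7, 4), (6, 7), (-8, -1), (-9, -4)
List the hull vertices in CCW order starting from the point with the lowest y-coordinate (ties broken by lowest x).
Hull (CCW) = [(-9, -4), (6, 7), (-7, 4)]

Graham scan procedure:
  1. Find the pivot p₀ = point with lowest y (tie → lowest x): (-9, -4).
  2. Sort the remaining points by polar angle around p₀.
  3. Walk through sorted points, maintaining a stack; pop the top while the last three entries make a non-left turn (cross product ≤ 0).
  4. Final stack is the convex hull in CCW order: (-9, -4), (6, 7), (-7, 4).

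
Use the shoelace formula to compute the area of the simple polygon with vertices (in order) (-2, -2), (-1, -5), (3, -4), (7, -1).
Area = 18

Shoelace formula: Area = (1/2) |Σ_i (x_i · y_{i+1} − x_{i+1} · y_i)| (indices mod n). Compute each cross term:
  (-2)(-5) − (-1)(-2) = 8
  (-1)(-4) − (3)(-5) = 19
  (3)(-1) − (7)(-4) = 25
  (7)(-2) − (-2)(-1) = -16
Sum = 36, so (signed) Area = 36/2 = 18, |Area| = 18.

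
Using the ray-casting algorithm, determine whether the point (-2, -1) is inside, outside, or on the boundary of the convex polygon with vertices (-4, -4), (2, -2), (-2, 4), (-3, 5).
The point (-2, -1) lies strictly inside the polygon

Cast a horizontal ray to the right from the query point and count how many polygon edges it crosses (each edge strictly once or zero times, handled with the usual half-open convention). 
Parity of crossings → odd ⇒ inside.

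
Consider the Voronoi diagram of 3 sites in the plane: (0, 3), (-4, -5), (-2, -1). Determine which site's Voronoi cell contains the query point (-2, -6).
Nearest site = (-4, -5)

The Voronoi cell of site s contains exactly those query points closer to s than to any other site. Compute squared distances from q = (-2, -6) to each site:
  (-4 − -2)² + (-5 − -6)² = 5
  (-2 − -2)² + (-1 − -6)² = 25
  (0 − -2)² + (3 − -6)² = 85
Minimum is attained by (-4, -5), so q lies in its Voronoi cell.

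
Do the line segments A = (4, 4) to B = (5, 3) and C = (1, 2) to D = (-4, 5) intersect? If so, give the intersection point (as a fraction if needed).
No (intersection of containing lines falls outside at least one segment)

Parametrize and solve: t = 19/2, s = -5/2. At least one of these is outside [0, 1], so the segments do not intersect.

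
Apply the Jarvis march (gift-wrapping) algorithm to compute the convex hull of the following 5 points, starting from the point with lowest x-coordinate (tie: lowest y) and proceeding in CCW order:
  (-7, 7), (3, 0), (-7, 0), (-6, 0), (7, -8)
Hull (CCW) = [(-7, 0), (7, -8), (3, 0), (-7, 7)]

Jarvis march: at each step, from the current hull vertex p, select the next vertex q as the point such that every other point lies strictly to the left of (or on) the directed line p → q. (Equivalently: for every other point r, the cross product (q − p) × (r − p) ≥ 0.)
Starting point (lowest x, tie lowest y): (-7, 0). Wrap until returning to start. Resulting hull: (-7, 0), (7, -8), (3, 0), (-7, 7).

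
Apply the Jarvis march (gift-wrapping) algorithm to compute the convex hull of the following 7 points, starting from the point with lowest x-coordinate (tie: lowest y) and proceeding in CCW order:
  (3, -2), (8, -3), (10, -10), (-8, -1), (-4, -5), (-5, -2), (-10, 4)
Hull (CCW) = [(-10, 4), (-8, -1), (-4, -5), (10, -10), (8, -3)]

Jarvis march: at each step, from the current hull vertex p, select the next vertex q as the point such that every other point lies strictly to the left of (or on) the directed line p → q. (Equivalently: for every other point r, the cross product (q − p) × (r − p) ≥ 0.)
Starting point (lowest x, tie lowest y): (-10, 4). Wrap until returning to start. Resulting hull: (-10, 4), (-8, -1), (-4, -5), (10, -10), (8, -3).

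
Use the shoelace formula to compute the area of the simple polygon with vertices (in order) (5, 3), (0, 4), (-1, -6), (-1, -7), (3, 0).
Area = 55/2

Shoelace formula: Area = (1/2) |Σ_i (x_i · y_{i+1} − x_{i+1} · y_i)| (indices mod n). Compute each cross term:
  (5)(4) − (0)(3) = 20
  (0)(-6) − (-1)(4) = 4
  (-1)(-7) − (-1)(-6) = 1
  (-1)(0) − (3)(-7) = 21
  (3)(3) − (5)(0) = 9
Sum = 55, so (signed) Area = 55/2 = 55/2, |Area| = 55/2.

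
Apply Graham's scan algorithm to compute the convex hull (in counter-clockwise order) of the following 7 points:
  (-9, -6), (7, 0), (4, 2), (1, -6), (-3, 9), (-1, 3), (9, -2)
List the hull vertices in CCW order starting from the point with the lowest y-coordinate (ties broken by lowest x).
Hull (CCW) = [(-9, -6), (1, -6), (9, -2), (7, 0), (-3, 9)]

Graham scan procedure:
  1. Find the pivot p₀ = point with lowest y (tie → lowest x): (-9, -6).
  2. Sort the remaining points by polar angle around p₀.
  3. Walk through sorted points, maintaining a stack; pop the top while the last three entries make a non-left turn (cross product ≤ 0).
  4. Final stack is the convex hull in CCW order: (-9, -6), (1, -6), (9, -2), (7, 0), (-3, 9).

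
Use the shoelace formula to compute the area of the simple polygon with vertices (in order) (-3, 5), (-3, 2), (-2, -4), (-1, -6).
Area = 5

Shoelace formula: Area = (1/2) |Σ_i (x_i · y_{i+1} − x_{i+1} · y_i)| (indices mod n). Compute each cross term:
  (-3)(2) − (-3)(5) = 9
  (-3)(-4) − (-2)(2) = 16
  (-2)(-6) − (-1)(-4) = 8
  (-1)(5) − (-3)(-6) = -23
Sum = 10, so (signed) Area = 10/2 = 5, |Area| = 5.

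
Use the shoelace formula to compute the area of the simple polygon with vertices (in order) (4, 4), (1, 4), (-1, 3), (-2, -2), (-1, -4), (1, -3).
Area = 28

Shoelace formula: Area = (1/2) |Σ_i (x_i · y_{i+1} − x_{i+1} · y_i)| (indices mod n). Compute each cross term:
  (4)(4) − (1)(4) = 12
  (1)(3) − (-1)(4) = 7
  (-1)(-2) − (-2)(3) = 8
  (-2)(-4) − (-1)(-2) = 6
  (-1)(-3) − (1)(-4) = 7
  (1)(4) − (4)(-3) = 16
Sum = 56, so (signed) Area = 56/2 = 28, |Area| = 28.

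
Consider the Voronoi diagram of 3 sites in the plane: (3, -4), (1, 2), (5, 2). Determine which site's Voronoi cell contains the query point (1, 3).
Nearest site = (1, 2)

The Voronoi cell of site s contains exactly those query points closer to s than to any other site. Compute squared distances from q = (1, 3) to each site:
  (1 − 1)² + (2 − 3)² = 1
  (5 − 1)² + (2 − 3)² = 17
  (3 − 1)² + (-4 − 3)² = 53
Minimum is attained by (1, 2), so q lies in its Voronoi cell.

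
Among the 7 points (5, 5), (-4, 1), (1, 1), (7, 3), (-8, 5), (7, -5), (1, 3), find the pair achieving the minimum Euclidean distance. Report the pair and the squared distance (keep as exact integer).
Pair = ((1, 1), (1, 3)); squared distance = 4

Compute all C(7, 2) = 21 pairwise squared distances (x_i − x_j)² + (y_i − y_j)². The minimum is 4, attained by the pair ((1, 1), (1, 3)).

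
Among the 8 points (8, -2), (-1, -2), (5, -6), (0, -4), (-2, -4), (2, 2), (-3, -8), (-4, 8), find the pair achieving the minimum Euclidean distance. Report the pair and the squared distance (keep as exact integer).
Pair = ((0, -4), (-2, -4)); squared distance = 4

Compute all C(8, 2) = 28 pairwise squared distances (x_i − x_j)² + (y_i − y_j)². The minimum is 4, attained by the pair ((0, -4), (-2, -4)).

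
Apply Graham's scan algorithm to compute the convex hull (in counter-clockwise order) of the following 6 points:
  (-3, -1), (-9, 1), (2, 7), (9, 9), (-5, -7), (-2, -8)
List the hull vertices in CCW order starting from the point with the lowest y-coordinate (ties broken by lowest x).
Hull (CCW) = [(-2, -8), (9, 9), (2, 7), (-9, 1), (-5, -7)]

Graham scan procedure:
  1. Find the pivot p₀ = point with lowest y (tie → lowest x): (-2, -8).
  2. Sort the remaining points by polar angle around p₀.
  3. Walk through sorted points, maintaining a stack; pop the top while the last three entries make a non-left turn (cross product ≤ 0).
  4. Final stack is the convex hull in CCW order: (-2, -8), (9, 9), (2, 7), (-9, 1), (-5, -7).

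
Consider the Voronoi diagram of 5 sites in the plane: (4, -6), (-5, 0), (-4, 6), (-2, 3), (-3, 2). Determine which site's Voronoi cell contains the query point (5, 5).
Nearest site = (-2, 3)

The Voronoi cell of site s contains exactly those query points closer to s than to any other site. Compute squared distances from q = (5, 5) to each site:
  (-2 − 5)² + (3 − 5)² = 53
  (-3 − 5)² + (2 − 5)² = 73
  (-4 − 5)² + (6 − 5)² = 82
  (4 − 5)² + (-6 − 5)² = 122
  (-5 − 5)² + (0 − 5)² = 125
Minimum is attained by (-2, 3), so q lies in its Voronoi cell.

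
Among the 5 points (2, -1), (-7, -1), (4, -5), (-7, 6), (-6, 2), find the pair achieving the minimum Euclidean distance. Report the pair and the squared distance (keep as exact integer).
Pair = ((-7, -1), (-6, 2)); squared distance = 10

Compute all C(5, 2) = 10 pairwise squared distances (x_i − x_j)² + (y_i − y_j)². The minimum is 10, attained by the pair ((-7, -1), (-6, 2)).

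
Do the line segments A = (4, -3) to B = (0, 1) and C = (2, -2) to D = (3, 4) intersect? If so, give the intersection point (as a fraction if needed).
Yes; intersection at (15/7, -8/7) (t = 13/28 on AB, s = 1/7 on CD)

Parametrize AB as A + t(B − A) = (4 + -4 t, -3 + 4 t) and CD as C + s(D − C) = (2 + 1 s, -2 + 6 s). Solve the linear system for (t, s). Determinant = 28 ≠ 0, so a unique intersection of the containing lines exists. Solution: t = 13/28, s = 1/7 — both in [0, 1], so the segments cross. Intersection point: (15/7, -8/7).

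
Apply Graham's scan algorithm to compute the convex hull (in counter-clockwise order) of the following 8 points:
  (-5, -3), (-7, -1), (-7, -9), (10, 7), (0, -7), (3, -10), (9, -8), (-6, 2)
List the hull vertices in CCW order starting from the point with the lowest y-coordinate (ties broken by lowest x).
Hull (CCW) = [(3, -10), (9, -8), (10, 7), (-6, 2), (-7, -1), (-7, -9)]

Graham scan procedure:
  1. Find the pivot p₀ = point with lowest y (tie → lowest x): (3, -10).
  2. Sort the remaining points by polar angle around p₀.
  3. Walk through sorted points, maintaining a stack; pop the top while the last three entries make a non-left turn (cross product ≤ 0).
  4. Final stack is the convex hull in CCW order: (3, -10), (9, -8), (10, 7), (-6, 2), (-7, -1), (-7, -9).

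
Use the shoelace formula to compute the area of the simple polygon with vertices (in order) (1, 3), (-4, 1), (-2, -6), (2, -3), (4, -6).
Area = 75/2

Shoelace formula: Area = (1/2) |Σ_i (x_i · y_{i+1} − x_{i+1} · y_i)| (indices mod n). Compute each cross term:
  (1)(1) − (-4)(3) = 13
  (-4)(-6) − (-2)(1) = 26
  (-2)(-3) − (2)(-6) = 18
  (2)(-6) − (4)(-3) = 0
  (4)(3) − (1)(-6) = 18
Sum = 75, so (signed) Area = 75/2 = 75/2, |Area| = 75/2.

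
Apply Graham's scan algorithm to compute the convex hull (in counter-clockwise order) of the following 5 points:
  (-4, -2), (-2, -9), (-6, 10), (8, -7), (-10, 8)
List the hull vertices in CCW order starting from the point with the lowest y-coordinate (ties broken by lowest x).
Hull (CCW) = [(-2, -9), (8, -7), (-6, 10), (-10, 8)]

Graham scan procedure:
  1. Find the pivot p₀ = point with lowest y (tie → lowest x): (-2, -9).
  2. Sort the remaining points by polar angle around p₀.
  3. Walk through sorted points, maintaining a stack; pop the top while the last three entries make a non-left turn (cross product ≤ 0).
  4. Final stack is the convex hull in CCW order: (-2, -9), (8, -7), (-6, 10), (-10, 8).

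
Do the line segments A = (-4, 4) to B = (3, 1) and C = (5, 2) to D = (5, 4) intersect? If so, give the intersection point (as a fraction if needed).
No (intersection of containing lines falls outside at least one segment)

Parametrize and solve: t = 9/7, s = -13/14. At least one of these is outside [0, 1], so the segments do not intersect.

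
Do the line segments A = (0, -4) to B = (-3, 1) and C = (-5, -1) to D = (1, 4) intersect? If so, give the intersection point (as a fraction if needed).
Yes; intersection at (-43/15, 7/9) (t = 43/45 on AB, s = 16/45 on CD)

Parametrize AB as A + t(B − A) = (0 + -3 t, -4 + 5 t) and CD as C + s(D − C) = (-5 + 6 s, -1 + 5 s). Solve the linear system for (t, s). Determinant = 45 ≠ 0, so a unique intersection of the containing lines exists. Solution: t = 43/45, s = 16/45 — both in [0, 1], so the segments cross. Intersection point: (-43/15, 7/9).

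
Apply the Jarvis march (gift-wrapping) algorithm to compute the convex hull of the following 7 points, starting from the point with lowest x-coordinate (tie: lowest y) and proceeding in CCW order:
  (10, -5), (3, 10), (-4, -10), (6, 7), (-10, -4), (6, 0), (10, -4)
Hull (CCW) = [(-10, -4), (-4, -10), (10, -5), (10, -4), (6, 7), (3, 10)]

Jarvis march: at each step, from the current hull vertex p, select the next vertex q as the point such that every other point lies strictly to the left of (or on) the directed line p → q. (Equivalently: for every other point r, the cross product (q − p) × (r − p) ≥ 0.)
Starting point (lowest x, tie lowest y): (-10, -4). Wrap until returning to start. Resulting hull: (-10, -4), (-4, -10), (10, -5), (10, -4), (6, 7), (3, 10).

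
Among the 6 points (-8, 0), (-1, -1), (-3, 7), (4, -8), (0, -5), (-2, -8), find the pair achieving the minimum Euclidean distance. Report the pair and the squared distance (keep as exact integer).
Pair = ((0, -5), (-2, -8)); squared distance = 13

Compute all C(6, 2) = 15 pairwise squared distances (x_i − x_j)² + (y_i − y_j)². The minimum is 13, attained by the pair ((0, -5), (-2, -8)).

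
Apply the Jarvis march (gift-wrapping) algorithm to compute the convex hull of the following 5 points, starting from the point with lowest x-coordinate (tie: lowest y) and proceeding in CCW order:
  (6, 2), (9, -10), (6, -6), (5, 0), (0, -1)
Hull (CCW) = [(0, -1), (9, -10), (6, 2)]

Jarvis march: at each step, from the current hull vertex p, select the next vertex q as the point such that every other point lies strictly to the left of (or on) the directed line p → q. (Equivalently: for every other point r, the cross product (q − p) × (r − p) ≥ 0.)
Starting point (lowest x, tie lowest y): (0, -1). Wrap until returning to start. Resulting hull: (0, -1), (9, -10), (6, 2).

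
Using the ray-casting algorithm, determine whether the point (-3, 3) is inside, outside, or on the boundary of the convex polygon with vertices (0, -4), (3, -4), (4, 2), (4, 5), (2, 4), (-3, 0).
The point (-3, 3) lies strictly outside the polygon

Cast a horizontal ray to the right from the query point and count how many polygon edges it crosses (each edge strictly once or zero times, handled with the usual half-open convention). 
Parity of crossings → even ⇒ outside.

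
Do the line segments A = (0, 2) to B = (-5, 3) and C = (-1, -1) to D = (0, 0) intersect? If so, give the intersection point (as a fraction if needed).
No (intersection of containing lines falls outside at least one segment)

Parametrize and solve: t = -1/3, s = 8/3. At least one of these is outside [0, 1], so the segments do not intersect.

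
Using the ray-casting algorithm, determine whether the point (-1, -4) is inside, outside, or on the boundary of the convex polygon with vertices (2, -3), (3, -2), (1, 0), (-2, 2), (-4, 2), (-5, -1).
The point (-1, -4) lies strictly outside the polygon

Cast a horizontal ray to the right from the query point and count how many polygon edges it crosses (each edge strictly once or zero times, handled with the usual half-open convention). 
Parity of crossings → even ⇒ outside.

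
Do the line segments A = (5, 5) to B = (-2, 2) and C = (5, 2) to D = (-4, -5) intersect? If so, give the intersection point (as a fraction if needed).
No (intersection of containing lines falls outside at least one segment)

Parametrize and solve: t = -27/22, s = -21/22. At least one of these is outside [0, 1], so the segments do not intersect.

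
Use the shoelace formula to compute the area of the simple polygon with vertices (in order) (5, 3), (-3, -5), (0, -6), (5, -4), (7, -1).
Area = 81/2

Shoelace formula: Area = (1/2) |Σ_i (x_i · y_{i+1} − x_{i+1} · y_i)| (indices mod n). Compute each cross term:
  (5)(-5) − (-3)(3) = -16
  (-3)(-6) − (0)(-5) = 18
  (0)(-4) − (5)(-6) = 30
  (5)(-1) − (7)(-4) = 23
  (7)(3) − (5)(-1) = 26
Sum = 81, so (signed) Area = 81/2 = 81/2, |Area| = 81/2.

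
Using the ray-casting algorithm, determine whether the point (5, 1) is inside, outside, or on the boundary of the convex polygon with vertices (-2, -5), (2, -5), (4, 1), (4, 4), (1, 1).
The point (5, 1) lies strictly outside the polygon

Cast a horizontal ray to the right from the query point and count how many polygon edges it crosses (each edge strictly once or zero times, handled with the usual half-open convention). 
Parity of crossings → even ⇒ outside.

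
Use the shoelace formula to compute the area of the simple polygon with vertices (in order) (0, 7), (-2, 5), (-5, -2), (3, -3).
Area = 85/2

Shoelace formula: Area = (1/2) |Σ_i (x_i · y_{i+1} − x_{i+1} · y_i)| (indices mod n). Compute each cross term:
  (0)(5) − (-2)(7) = 14
  (-2)(-2) − (-5)(5) = 29
  (-5)(-3) − (3)(-2) = 21
  (3)(7) − (0)(-3) = 21
Sum = 85, so (signed) Area = 85/2 = 85/2, |Area| = 85/2.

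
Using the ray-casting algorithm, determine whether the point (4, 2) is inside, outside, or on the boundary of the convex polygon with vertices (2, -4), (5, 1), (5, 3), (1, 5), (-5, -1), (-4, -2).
The point (4, 2) lies strictly inside the polygon

Cast a horizontal ray to the right from the query point and count how many polygon edges it crosses (each edge strictly once or zero times, handled with the usual half-open convention). 
Parity of crossings → odd ⇒ inside.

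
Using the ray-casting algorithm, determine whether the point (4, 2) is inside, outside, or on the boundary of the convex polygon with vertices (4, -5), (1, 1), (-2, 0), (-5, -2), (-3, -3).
The point (4, 2) lies strictly outside the polygon

Cast a horizontal ray to the right from the query point and count how many polygon edges it crosses (each edge strictly once or zero times, handled with the usual half-open convention). 
Parity of crossings → even ⇒ outside.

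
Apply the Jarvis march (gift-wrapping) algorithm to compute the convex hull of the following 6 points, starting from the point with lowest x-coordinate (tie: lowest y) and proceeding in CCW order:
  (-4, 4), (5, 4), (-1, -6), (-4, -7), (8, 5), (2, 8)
Hull (CCW) = [(-4, -7), (-1, -6), (8, 5), (2, 8), (-4, 4)]

Jarvis march: at each step, from the current hull vertex p, select the next vertex q as the point such that every other point lies strictly to the left of (or on) the directed line p → q. (Equivalently: for every other point r, the cross product (q − p) × (r − p) ≥ 0.)
Starting point (lowest x, tie lowest y): (-4, -7). Wrap until returning to start. Resulting hull: (-4, -7), (-1, -6), (8, 5), (2, 8), (-4, 4).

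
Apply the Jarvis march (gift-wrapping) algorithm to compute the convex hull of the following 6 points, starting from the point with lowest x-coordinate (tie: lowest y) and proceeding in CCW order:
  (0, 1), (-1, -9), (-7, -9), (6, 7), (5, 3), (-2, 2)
Hull (CCW) = [(-7, -9), (-1, -9), (5, 3), (6, 7), (-2, 2)]

Jarvis march: at each step, from the current hull vertex p, select the next vertex q as the point such that every other point lies strictly to the left of (or on) the directed line p → q. (Equivalently: for every other point r, the cross product (q − p) × (r − p) ≥ 0.)
Starting point (lowest x, tie lowest y): (-7, -9). Wrap until returning to start. Resulting hull: (-7, -9), (-1, -9), (5, 3), (6, 7), (-2, 2).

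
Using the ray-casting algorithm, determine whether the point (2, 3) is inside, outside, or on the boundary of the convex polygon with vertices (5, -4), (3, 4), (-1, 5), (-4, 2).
The point (2, 3) lies strictly inside the polygon

Cast a horizontal ray to the right from the query point and count how many polygon edges it crosses (each edge strictly once or zero times, handled with the usual half-open convention). 
Parity of crossings → odd ⇒ inside.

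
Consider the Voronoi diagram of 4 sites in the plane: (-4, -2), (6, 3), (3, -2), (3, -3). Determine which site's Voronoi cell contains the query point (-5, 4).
Nearest site = (-4, -2)

The Voronoi cell of site s contains exactly those query points closer to s than to any other site. Compute squared distances from q = (-5, 4) to each site:
  (-4 − -5)² + (-2 − 4)² = 37
  (3 − -5)² + (-2 − 4)² = 100
  (3 − -5)² + (-3 − 4)² = 113
  (6 − -5)² + (3 − 4)² = 122
Minimum is attained by (-4, -2), so q lies in its Voronoi cell.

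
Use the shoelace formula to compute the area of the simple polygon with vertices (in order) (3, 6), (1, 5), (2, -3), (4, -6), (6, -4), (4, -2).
Area = 25

Shoelace formula: Area = (1/2) |Σ_i (x_i · y_{i+1} − x_{i+1} · y_i)| (indices mod n). Compute each cross term:
  (3)(5) − (1)(6) = 9
  (1)(-3) − (2)(5) = -13
  (2)(-6) − (4)(-3) = 0
  (4)(-4) − (6)(-6) = 20
  (6)(-2) − (4)(-4) = 4
  (4)(6) − (3)(-2) = 30
Sum = 50, so (signed) Area = 50/2 = 25, |Area| = 25.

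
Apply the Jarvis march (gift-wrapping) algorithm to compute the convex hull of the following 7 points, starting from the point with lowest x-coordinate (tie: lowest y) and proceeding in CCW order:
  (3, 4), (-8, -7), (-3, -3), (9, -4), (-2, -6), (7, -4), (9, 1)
Hull (CCW) = [(-8, -7), (-2, -6), (9, -4), (9, 1), (3, 4)]

Jarvis march: at each step, from the current hull vertex p, select the next vertex q as the point such that every other point lies strictly to the left of (or on) the directed line p → q. (Equivalently: for every other point r, the cross product (q − p) × (r − p) ≥ 0.)
Starting point (lowest x, tie lowest y): (-8, -7). Wrap until returning to start. Resulting hull: (-8, -7), (-2, -6), (9, -4), (9, 1), (3, 4).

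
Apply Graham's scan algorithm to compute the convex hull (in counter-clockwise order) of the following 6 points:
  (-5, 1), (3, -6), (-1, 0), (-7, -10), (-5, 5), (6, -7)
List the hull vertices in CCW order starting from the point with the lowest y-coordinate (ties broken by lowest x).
Hull (CCW) = [(-7, -10), (6, -7), (-5, 5)]

Graham scan procedure:
  1. Find the pivot p₀ = point with lowest y (tie → lowest x): (-7, -10).
  2. Sort the remaining points by polar angle around p₀.
  3. Walk through sorted points, maintaining a stack; pop the top while the last three entries make a non-left turn (cross product ≤ 0).
  4. Final stack is the convex hull in CCW order: (-7, -10), (6, -7), (-5, 5).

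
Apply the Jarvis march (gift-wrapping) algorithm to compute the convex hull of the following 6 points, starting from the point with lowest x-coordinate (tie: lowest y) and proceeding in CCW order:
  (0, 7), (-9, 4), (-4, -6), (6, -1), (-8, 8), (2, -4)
Hull (CCW) = [(-9, 4), (-4, -6), (2, -4), (6, -1), (0, 7), (-8, 8)]

Jarvis march: at each step, from the current hull vertex p, select the next vertex q as the point such that every other point lies strictly to the left of (or on) the directed line p → q. (Equivalently: for every other point r, the cross product (q − p) × (r − p) ≥ 0.)
Starting point (lowest x, tie lowest y): (-9, 4). Wrap until returning to start. Resulting hull: (-9, 4), (-4, -6), (2, -4), (6, -1), (0, 7), (-8, 8).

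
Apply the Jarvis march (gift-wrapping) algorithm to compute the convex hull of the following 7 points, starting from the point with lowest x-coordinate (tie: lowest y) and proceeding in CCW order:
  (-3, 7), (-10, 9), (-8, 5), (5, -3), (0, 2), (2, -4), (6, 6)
Hull (CCW) = [(-10, 9), (-8, 5), (2, -4), (5, -3), (6, 6)]

Jarvis march: at each step, from the current hull vertex p, select the next vertex q as the point such that every other point lies strictly to the left of (or on) the directed line p → q. (Equivalently: for every other point r, the cross product (q − p) × (r − p) ≥ 0.)
Starting point (lowest x, tie lowest y): (-10, 9). Wrap until returning to start. Resulting hull: (-10, 9), (-8, 5), (2, -4), (5, -3), (6, 6).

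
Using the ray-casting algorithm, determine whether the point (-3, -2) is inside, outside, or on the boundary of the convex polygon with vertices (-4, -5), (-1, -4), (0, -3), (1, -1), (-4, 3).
The point (-3, -2) lies strictly inside the polygon

Cast a horizontal ray to the right from the query point and count how many polygon edges it crosses (each edge strictly once or zero times, handled with the usual half-open convention). 
Parity of crossings → odd ⇒ inside.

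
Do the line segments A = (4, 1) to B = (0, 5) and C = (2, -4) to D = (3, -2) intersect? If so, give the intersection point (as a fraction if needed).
No (intersection of containing lines falls outside at least one segment)

Parametrize and solve: t = -1/12, s = 7/3. At least one of these is outside [0, 1], so the segments do not intersect.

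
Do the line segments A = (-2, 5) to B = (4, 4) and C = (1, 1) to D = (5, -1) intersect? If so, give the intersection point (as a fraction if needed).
No (intersection of containing lines falls outside at least one segment)

Parametrize and solve: t = -5/4, s = -21/8. At least one of these is outside [0, 1], so the segments do not intersect.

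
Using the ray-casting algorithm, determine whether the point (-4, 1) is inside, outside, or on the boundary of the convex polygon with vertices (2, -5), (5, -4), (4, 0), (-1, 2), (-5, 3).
The point (-4, 1) lies strictly outside the polygon

Cast a horizontal ray to the right from the query point and count how many polygon edges it crosses (each edge strictly once or zero times, handled with the usual half-open convention). 
Parity of crossings → even ⇒ outside.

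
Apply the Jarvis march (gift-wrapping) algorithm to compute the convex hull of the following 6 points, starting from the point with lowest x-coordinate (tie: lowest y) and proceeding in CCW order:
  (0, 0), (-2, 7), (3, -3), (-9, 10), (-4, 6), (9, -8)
Hull (CCW) = [(-9, 10), (0, 0), (3, -3), (9, -8), (-2, 7)]

Jarvis march: at each step, from the current hull vertex p, select the next vertex q as the point such that every other point lies strictly to the left of (or on) the directed line p → q. (Equivalently: for every other point r, the cross product (q − p) × (r − p) ≥ 0.)
Starting point (lowest x, tie lowest y): (-9, 10). Wrap until returning to start. Resulting hull: (-9, 10), (0, 0), (3, -3), (9, -8), (-2, 7).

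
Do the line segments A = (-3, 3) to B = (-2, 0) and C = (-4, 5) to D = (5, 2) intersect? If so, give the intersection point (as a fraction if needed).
No (intersection of containing lines falls outside at least one segment)

Parametrize and solve: t = -5/8, s = 1/24. At least one of these is outside [0, 1], so the segments do not intersect.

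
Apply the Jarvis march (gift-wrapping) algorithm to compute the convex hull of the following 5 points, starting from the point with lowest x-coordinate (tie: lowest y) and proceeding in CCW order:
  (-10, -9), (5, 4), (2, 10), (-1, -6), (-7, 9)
Hull (CCW) = [(-10, -9), (-1, -6), (5, 4), (2, 10), (-7, 9)]

Jarvis march: at each step, from the current hull vertex p, select the next vertex q as the point such that every other point lies strictly to the left of (or on) the directed line p → q. (Equivalently: for every other point r, the cross product (q − p) × (r − p) ≥ 0.)
Starting point (lowest x, tie lowest y): (-10, -9). Wrap until returning to start. Resulting hull: (-10, -9), (-1, -6), (5, 4), (2, 10), (-7, 9).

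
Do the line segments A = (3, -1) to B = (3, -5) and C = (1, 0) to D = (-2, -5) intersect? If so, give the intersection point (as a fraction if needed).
No (intersection of containing lines falls outside at least one segment)

Parametrize and solve: t = -13/12, s = -2/3. At least one of these is outside [0, 1], so the segments do not intersect.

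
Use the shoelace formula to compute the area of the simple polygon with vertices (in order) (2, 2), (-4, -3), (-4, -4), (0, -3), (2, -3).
Area = 17

Shoelace formula: Area = (1/2) |Σ_i (x_i · y_{i+1} − x_{i+1} · y_i)| (indices mod n). Compute each cross term:
  (2)(-3) − (-4)(2) = 2
  (-4)(-4) − (-4)(-3) = 4
  (-4)(-3) − (0)(-4) = 12
  (0)(-3) − (2)(-3) = 6
  (2)(2) − (2)(-3) = 10
Sum = 34, so (signed) Area = 34/2 = 17, |Area| = 17.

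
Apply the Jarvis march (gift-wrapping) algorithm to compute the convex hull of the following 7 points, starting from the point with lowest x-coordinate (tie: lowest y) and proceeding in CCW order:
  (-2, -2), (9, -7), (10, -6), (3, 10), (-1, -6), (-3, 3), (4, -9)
Hull (CCW) = [(-3, 3), (-2, -2), (-1, -6), (4, -9), (9, -7), (10, -6), (3, 10)]

Jarvis march: at each step, from the current hull vertex p, select the next vertex q as the point such that every other point lies strictly to the left of (or on) the directed line p → q. (Equivalently: for every other point r, the cross product (q − p) × (r − p) ≥ 0.)
Starting point (lowest x, tie lowest y): (-3, 3). Wrap until returning to start. Resulting hull: (-3, 3), (-2, -2), (-1, -6), (4, -9), (9, -7), (10, -6), (3, 10).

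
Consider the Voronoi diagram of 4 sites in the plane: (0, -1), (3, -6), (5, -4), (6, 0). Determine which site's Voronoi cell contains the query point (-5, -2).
Nearest site = (0, -1)

The Voronoi cell of site s contains exactly those query points closer to s than to any other site. Compute squared distances from q = (-5, -2) to each site:
  (0 − -5)² + (-1 − -2)² = 26
  (3 − -5)² + (-6 − -2)² = 80
  (5 − -5)² + (-4 − -2)² = 104
  (6 − -5)² + (0 − -2)² = 125
Minimum is attained by (0, -1), so q lies in its Voronoi cell.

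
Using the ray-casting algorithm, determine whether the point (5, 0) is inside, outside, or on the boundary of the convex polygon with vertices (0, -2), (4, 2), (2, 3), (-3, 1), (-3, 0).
The point (5, 0) lies strictly outside the polygon

Cast a horizontal ray to the right from the query point and count how many polygon edges it crosses (each edge strictly once or zero times, handled with the usual half-open convention). 
Parity of crossings → even ⇒ outside.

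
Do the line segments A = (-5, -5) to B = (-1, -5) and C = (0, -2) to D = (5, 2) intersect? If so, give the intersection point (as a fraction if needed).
No (intersection of containing lines falls outside at least one segment)

Parametrize and solve: t = 5/16, s = -3/4. At least one of these is outside [0, 1], so the segments do not intersect.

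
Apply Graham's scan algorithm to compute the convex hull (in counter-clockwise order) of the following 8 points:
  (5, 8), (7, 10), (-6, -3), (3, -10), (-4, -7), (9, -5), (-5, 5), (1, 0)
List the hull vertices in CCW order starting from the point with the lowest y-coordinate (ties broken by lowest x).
Hull (CCW) = [(3, -10), (9, -5), (7, 10), (-5, 5), (-6, -3), (-4, -7)]

Graham scan procedure:
  1. Find the pivot p₀ = point with lowest y (tie → lowest x): (3, -10).
  2. Sort the remaining points by polar angle around p₀.
  3. Walk through sorted points, maintaining a stack; pop the top while the last three entries make a non-left turn (cross product ≤ 0).
  4. Final stack is the convex hull in CCW order: (3, -10), (9, -5), (7, 10), (-5, 5), (-6, -3), (-4, -7).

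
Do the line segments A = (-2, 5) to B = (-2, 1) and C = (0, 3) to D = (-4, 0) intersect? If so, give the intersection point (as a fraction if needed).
Yes; intersection at (-2, 3/2) (t = 7/8 on AB, s = 1/2 on CD)

Parametrize AB as A + t(B − A) = (-2 + 0 t, 5 + -4 t) and CD as C + s(D − C) = (0 + -4 s, 3 + -3 s). Solve the linear system for (t, s). Determinant = 16 ≠ 0, so a unique intersection of the containing lines exists. Solution: t = 7/8, s = 1/2 — both in [0, 1], so the segments cross. Intersection point: (-2, 3/2).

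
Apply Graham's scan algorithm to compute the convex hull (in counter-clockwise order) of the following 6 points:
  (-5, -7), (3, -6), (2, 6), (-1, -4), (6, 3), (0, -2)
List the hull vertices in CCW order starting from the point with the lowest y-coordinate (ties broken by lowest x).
Hull (CCW) = [(-5, -7), (3, -6), (6, 3), (2, 6)]

Graham scan procedure:
  1. Find the pivot p₀ = point with lowest y (tie → lowest x): (-5, -7).
  2. Sort the remaining points by polar angle around p₀.
  3. Walk through sorted points, maintaining a stack; pop the top while the last three entries make a non-left turn (cross product ≤ 0).
  4. Final stack is the convex hull in CCW order: (-5, -7), (3, -6), (6, 3), (2, 6).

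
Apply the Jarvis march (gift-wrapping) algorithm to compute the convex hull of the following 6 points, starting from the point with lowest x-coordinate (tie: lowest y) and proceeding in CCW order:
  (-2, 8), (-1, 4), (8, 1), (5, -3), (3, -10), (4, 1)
Hull (CCW) = [(-2, 8), (-1, 4), (3, -10), (8, 1)]

Jarvis march: at each step, from the current hull vertex p, select the next vertex q as the point such that every other point lies strictly to the left of (or on) the directed line p → q. (Equivalently: for every other point r, the cross product (q − p) × (r − p) ≥ 0.)
Starting point (lowest x, tie lowest y): (-2, 8). Wrap until returning to start. Resulting hull: (-2, 8), (-1, 4), (3, -10), (8, 1).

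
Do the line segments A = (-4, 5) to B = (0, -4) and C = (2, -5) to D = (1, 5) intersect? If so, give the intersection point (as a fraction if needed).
No (intersection of containing lines falls outside at least one segment)

Parametrize and solve: t = 50/31, s = -14/31. At least one of these is outside [0, 1], so the segments do not intersect.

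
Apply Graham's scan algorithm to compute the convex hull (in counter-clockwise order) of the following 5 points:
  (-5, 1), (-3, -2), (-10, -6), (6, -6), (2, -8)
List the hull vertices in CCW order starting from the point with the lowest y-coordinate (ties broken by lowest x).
Hull (CCW) = [(2, -8), (6, -6), (-5, 1), (-10, -6)]

Graham scan procedure:
  1. Find the pivot p₀ = point with lowest y (tie → lowest x): (2, -8).
  2. Sort the remaining points by polar angle around p₀.
  3. Walk through sorted points, maintaining a stack; pop the top while the last three entries make a non-left turn (cross product ≤ 0).
  4. Final stack is the convex hull in CCW order: (2, -8), (6, -6), (-5, 1), (-10, -6).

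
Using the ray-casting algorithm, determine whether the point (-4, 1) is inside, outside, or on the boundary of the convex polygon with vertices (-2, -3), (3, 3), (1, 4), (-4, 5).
The point (-4, 1) lies strictly outside the polygon

Cast a horizontal ray to the right from the query point and count how many polygon edges it crosses (each edge strictly once or zero times, handled with the usual half-open convention). 
Parity of crossings → even ⇒ outside.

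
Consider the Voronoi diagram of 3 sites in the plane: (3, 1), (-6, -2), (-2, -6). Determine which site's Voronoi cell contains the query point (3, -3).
Nearest site = (3, 1)

The Voronoi cell of site s contains exactly those query points closer to s than to any other site. Compute squared distances from q = (3, -3) to each site:
  (3 − 3)² + (1 − -3)² = 16
  (-2 − 3)² + (-6 − -3)² = 34
  (-6 − 3)² + (-2 − -3)² = 82
Minimum is attained by (3, 1), so q lies in its Voronoi cell.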